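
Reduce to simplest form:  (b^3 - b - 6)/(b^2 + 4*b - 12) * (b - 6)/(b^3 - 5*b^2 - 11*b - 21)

(b - 6)/(b^2 - b - 42)

Factor: b^3 - b - 6 = (b - 2)*(b^2 + 2*b + 3);  b^2 + 4*b - 12 = (b + 6)*(b - 2);  b^3 - 5*b^2 - 11*b - 21 = (b^2 + 2*b + 3)*(b - 7)
Cancel the common factors (b^2 + 2*b + 3), (b - 2).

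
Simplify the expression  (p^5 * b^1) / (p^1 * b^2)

p^4/b

Quotient: p^4 * (b^-1)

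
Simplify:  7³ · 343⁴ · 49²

7³ = 7^3; 343⁴ = 7^12; 49² = 7^4
Combine exponents: 7^19

7^19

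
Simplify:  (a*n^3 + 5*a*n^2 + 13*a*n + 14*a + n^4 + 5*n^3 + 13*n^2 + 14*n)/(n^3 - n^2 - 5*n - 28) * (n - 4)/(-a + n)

Factor: a*n^3 + 5*a*n^2 + 13*a*n + 14*a + n^4 + 5*n^3 + 13*n^2 + 14*n = (n + 2)*(n^2 + 3*n + 7)*(a + n);  n^3 - n^2 - 5*n - 28 = (n^2 + 3*n + 7)*(n - 4)
Cancel the common factors (n^2 + 3*n + 7), (n - 4).

(-a*n - 2*a - n^2 - 2*n)/(a - n)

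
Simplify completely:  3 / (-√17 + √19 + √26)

Group as (√19 + √26) - √17; multiply by (√19 + √26) + √17, then rationalise the remaining surd.

(-42*√17 + 15*√26 + 36*√19 + 3*√8398)/596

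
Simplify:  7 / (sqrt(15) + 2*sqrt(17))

Multiply numerator and denominator by -2*sqrt(17) + sqrt(15).
Denominator becomes -53; numerator becomes -14*sqrt(17) + 7*sqrt(15).

(-7*sqrt(15) + 14*sqrt(17))/53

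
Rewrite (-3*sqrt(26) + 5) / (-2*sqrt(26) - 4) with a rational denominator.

(-sqrt(26) + 8)/4

Multiply numerator and denominator by -4 + 2*sqrt(26).
Denominator becomes -88; numerator becomes -176 + 22*sqrt(26).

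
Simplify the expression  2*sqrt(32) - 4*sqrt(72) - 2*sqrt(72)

-28*sqrt(2)

2*sqrt(32) = 8*sqrt(2); 4*sqrt(72) = 24*sqrt(2); 2*sqrt(72) = 12*sqrt(2)
Combine: (8 - 24 - 12)·sqrt(2) = -28*sqrt(2)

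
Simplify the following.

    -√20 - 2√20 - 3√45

-15*√5

√20 = 2*√5; 2√20 = 4*√5; 3√45 = 9*√5
Combine: (-2 - 4 - 9)·√5 = -15*√5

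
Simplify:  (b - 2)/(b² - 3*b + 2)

1/(b - 1)

Factor: b² - 3*b + 2 = (b - 2)·(b - 1)
Cancel the common factor (b - 2).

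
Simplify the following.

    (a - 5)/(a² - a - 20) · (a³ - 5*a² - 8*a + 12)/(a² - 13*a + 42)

(a² + a - 2)/(a² - 3*a - 28)

Factor: a² - a - 20 = (a - 5)·(a + 4);  a³ - 5*a² - 8*a + 12 = (a - 6)·(a - 1)·(a + 2);  a² - 13*a + 42 = (a - 7)·(a - 6)
Cancel the common factors (a - 6), (a - 5).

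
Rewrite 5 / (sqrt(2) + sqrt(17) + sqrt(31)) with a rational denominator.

(-40*sqrt(17) - 115*sqrt(2) + 5*sqrt(1054) + 30*sqrt(31))/4

Group as (sqrt(17) + sqrt(31)) + sqrt(2); multiply by (sqrt(17) + sqrt(31)) - sqrt(2), then rationalise the remaining surd.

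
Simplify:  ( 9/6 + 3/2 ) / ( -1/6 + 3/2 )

Numerator: 9/6 + 3/2 = 3
Denominator: -1/6 + 3/2 = 4/3
Divide: (3) · (3/4) = 9/4

9/4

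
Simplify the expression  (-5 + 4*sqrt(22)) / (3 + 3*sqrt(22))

(-3*sqrt(22) + 31)/21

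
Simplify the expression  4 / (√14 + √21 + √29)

(-14*√174 + 6*√29 + 22*√21 + 36*√14)/285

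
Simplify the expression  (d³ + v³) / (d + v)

d² - d*v + v²

Apply the sum-of-cubes factorisation and cancel (d + v).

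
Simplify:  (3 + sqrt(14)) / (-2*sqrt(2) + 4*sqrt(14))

Multiply numerator and denominator by 2*sqrt(2) + 4*sqrt(14).
Denominator becomes 216; numerator becomes 6*sqrt(2) + 4*sqrt(7) + 12*sqrt(14) + 56.

(3*sqrt(2) + 2*sqrt(7) + 6*sqrt(14) + 28)/108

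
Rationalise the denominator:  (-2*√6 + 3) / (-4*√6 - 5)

Multiply numerator and denominator by -5 + 4*√6.
Denominator becomes -71; numerator becomes -63 + 22*√6.

(-22*√6 + 63)/71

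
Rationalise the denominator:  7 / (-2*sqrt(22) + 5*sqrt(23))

Multiply numerator and denominator by 2*sqrt(22) + 5*sqrt(23).
Denominator becomes 487; numerator becomes 14*sqrt(22) + 35*sqrt(23).

(14*sqrt(22) + 35*sqrt(23))/487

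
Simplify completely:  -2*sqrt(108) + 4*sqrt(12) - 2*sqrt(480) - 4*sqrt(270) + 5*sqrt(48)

2*sqrt(108) = 12*sqrt(3); 4*sqrt(12) = 8*sqrt(3); 2*sqrt(480) = 8*sqrt(30); 4*sqrt(270) = 12*sqrt(30); 5*sqrt(48) = 20*sqrt(3)

-20*sqrt(30) + 16*sqrt(3)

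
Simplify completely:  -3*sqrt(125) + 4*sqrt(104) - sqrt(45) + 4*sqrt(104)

-18*sqrt(5) + 16*sqrt(26)

3*sqrt(125) = 15*sqrt(5); 4*sqrt(104) = 8*sqrt(26); sqrt(45) = 3*sqrt(5); 4*sqrt(104) = 8*sqrt(26)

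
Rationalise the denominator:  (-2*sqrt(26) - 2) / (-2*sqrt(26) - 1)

(2*sqrt(26) + 102)/103

Multiply numerator and denominator by -1 + 2*sqrt(26).
Denominator becomes -103; numerator becomes -102 - 2*sqrt(26).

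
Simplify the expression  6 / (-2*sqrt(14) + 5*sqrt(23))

(4*sqrt(14) + 10*sqrt(23))/173

Multiply numerator and denominator by 2*sqrt(14) + 5*sqrt(23).
Denominator becomes 519; numerator becomes 12*sqrt(14) + 30*sqrt(23).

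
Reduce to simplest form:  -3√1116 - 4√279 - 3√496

3√1116 = 18*√31; 4√279 = 12*√31; 3√496 = 12*√31
Combine: (-18 - 12 - 12)·√31 = -42*√31

-42*√31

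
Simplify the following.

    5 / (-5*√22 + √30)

(-5*√22 - √30)/104

Multiply numerator and denominator by √30 + 5*√22.
Denominator becomes -520; numerator becomes 5*√30 + 25*√22.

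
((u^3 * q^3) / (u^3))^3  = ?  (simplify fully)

q^9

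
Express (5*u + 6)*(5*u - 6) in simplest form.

Product of conjugates: (P+Q)(P-Q) = P^2 - Q^2.

25*u^2 - 36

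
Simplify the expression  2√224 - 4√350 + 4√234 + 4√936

-12*√14 + 36*√26

2√224 = 8*√14; 4√350 = 20*√14; 4√234 = 12*√26; 4√936 = 24*√26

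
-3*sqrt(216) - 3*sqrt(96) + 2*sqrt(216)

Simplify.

-18*sqrt(6)

3*sqrt(216) = 18*sqrt(6); 3*sqrt(96) = 12*sqrt(6); 2*sqrt(216) = 12*sqrt(6)
Combine: (-18 - 12 + 12)·sqrt(6) = -18*sqrt(6)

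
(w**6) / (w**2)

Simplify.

w**4

Quotient: w**4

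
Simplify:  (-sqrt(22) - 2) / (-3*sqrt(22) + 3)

(sqrt(22) + 8)/21

Multiply numerator and denominator by 3 + 3*sqrt(22).
Denominator becomes -189; numerator becomes -72 - 9*sqrt(22).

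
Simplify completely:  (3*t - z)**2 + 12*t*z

Expanding gives 9*t**2 + 6*t*z + z**2, a perfect square.

(3*t + z)**2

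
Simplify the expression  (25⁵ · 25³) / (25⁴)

5^8

25⁵ = 5^10; 25³ = 5^6; 25⁴ = 5^8
Combine exponents: 5^8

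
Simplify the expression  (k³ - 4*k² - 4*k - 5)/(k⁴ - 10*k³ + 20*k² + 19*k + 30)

Factor: k³ - 4*k² - 4*k - 5 = (k - 5)·(k² + k + 1);  k⁴ - 10*k³ + 20*k² + 19*k + 30 = (k - 6)·(k² + k + 1)·(k - 5)
Cancel the common factors (k² + k + 1), (k - 5).

1/(k - 6)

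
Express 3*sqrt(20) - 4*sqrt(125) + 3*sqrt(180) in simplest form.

3*sqrt(20) = 6*sqrt(5); 4*sqrt(125) = 20*sqrt(5); 3*sqrt(180) = 18*sqrt(5)
Combine: (6 - 20 + 18)·sqrt(5) = 4*sqrt(5)

4*sqrt(5)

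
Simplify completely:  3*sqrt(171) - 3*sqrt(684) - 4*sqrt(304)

-25*sqrt(19)

3*sqrt(171) = 9*sqrt(19); 3*sqrt(684) = 18*sqrt(19); 4*sqrt(304) = 16*sqrt(19)
Combine: (9 - 18 - 16)·sqrt(19) = -25*sqrt(19)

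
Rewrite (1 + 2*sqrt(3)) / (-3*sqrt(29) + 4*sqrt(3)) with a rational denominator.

(-6*sqrt(87) - 24 - 3*sqrt(29) - 4*sqrt(3))/213

Multiply numerator and denominator by 4*sqrt(3) + 3*sqrt(29).
Denominator becomes -213; numerator becomes 4*sqrt(3) + 3*sqrt(29) + 24 + 6*sqrt(87).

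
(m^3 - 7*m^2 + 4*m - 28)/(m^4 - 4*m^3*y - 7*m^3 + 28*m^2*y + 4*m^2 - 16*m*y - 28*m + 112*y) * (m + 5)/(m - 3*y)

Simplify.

(m + 5)/(m^2 - 7*m*y + 12*y^2)

Factor: m^3 - 7*m^2 + 4*m - 28 = (m^2 + 4)*(m - 7);  m^4 - 4*m^3*y - 7*m^3 + 28*m^2*y + 4*m^2 - 16*m*y - 28*m + 112*y = (m - 4*y)*(m^2 + 4)*(m - 7)
Cancel the common factors (m^2 + 4), (m - 7).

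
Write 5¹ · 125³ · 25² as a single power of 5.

5^14

5¹ = 5^1; 125³ = 5^9; 25² = 5^4
Combine exponents: 5^14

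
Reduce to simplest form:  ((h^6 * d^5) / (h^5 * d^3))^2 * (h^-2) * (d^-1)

Inside the bracket: h^1 * d^2
Raise to the power 2: h^2 * d^4
Multiply by (h^-2) * (d^-1): add exponents.

d^3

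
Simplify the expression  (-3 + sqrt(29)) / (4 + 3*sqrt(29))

(-13*sqrt(29) + 99)/245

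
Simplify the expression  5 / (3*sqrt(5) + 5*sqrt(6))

(-3*sqrt(5) + 5*sqrt(6))/21

Multiply numerator and denominator by -3*sqrt(5) + 5*sqrt(6).
Denominator becomes 105; numerator becomes -15*sqrt(5) + 25*sqrt(6).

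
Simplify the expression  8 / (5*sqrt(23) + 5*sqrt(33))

Multiply numerator and denominator by -5*sqrt(23) + 5*sqrt(33).
Denominator becomes 250; numerator becomes -40*sqrt(23) + 40*sqrt(33).

(-4*sqrt(23) + 4*sqrt(33))/25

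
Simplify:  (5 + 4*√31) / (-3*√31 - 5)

Multiply numerator and denominator by -5 + 3*√31.
Denominator becomes -254; numerator becomes -5*√31 + 347.

(-347 + 5*√31)/254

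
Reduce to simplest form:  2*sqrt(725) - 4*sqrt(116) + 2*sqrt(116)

6*sqrt(29)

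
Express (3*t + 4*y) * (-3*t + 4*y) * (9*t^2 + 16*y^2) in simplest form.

Telescope via difference of squares: ((4*y)+(3*t))((4*y)-(3*t)) = -9*t^2 + 16*y^2, then repeat with the next factor.

-81*t^4 + 256*y^4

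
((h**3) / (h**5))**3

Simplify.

Inside the bracket: (h**-2)
Raise to the power 3: (h**-6)

h**(-6)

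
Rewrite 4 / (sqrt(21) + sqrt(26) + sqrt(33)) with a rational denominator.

Group as (sqrt(26) + sqrt(33)) + sqrt(21); multiply by (sqrt(26) + sqrt(33)) - sqrt(21), then rationalise the remaining surd.

(-6*sqrt(2002) + 14*sqrt(33) + 28*sqrt(26) + 38*sqrt(21))/497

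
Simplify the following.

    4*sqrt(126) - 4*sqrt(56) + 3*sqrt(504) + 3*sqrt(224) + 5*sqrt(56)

44*sqrt(14)

4*sqrt(126) = 12*sqrt(14); 4*sqrt(56) = 8*sqrt(14); 3*sqrt(504) = 18*sqrt(14); 3*sqrt(224) = 12*sqrt(14); 5*sqrt(56) = 10*sqrt(14)
Combine: (12 - 8 + 18 + 12 + 10)·sqrt(14) = 44*sqrt(14)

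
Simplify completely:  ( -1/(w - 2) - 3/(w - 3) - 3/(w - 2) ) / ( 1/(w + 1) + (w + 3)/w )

Numerator: -1/(w - 2) - 3/(w - 3) - 3/(w - 2) = (-7*w + 18)/(w^2 - 5*w + 6)
Denominator: 1/(w + 1) + (w + 3)/w = (w^2 + 5*w + 3)/(w^2 + w)
Divide: ((-7*w + 18)/(w^2 - 5*w + 6)) · ((w^2 + w)/(w^2 + 5*w + 3)) = (-7*w^3 + 11*w^2 + 18*w)/(w^4 - 16*w^2 + 15*w + 18)

(-7*w^3 + 11*w^2 + 18*w)/(w^4 - 16*w^2 + 15*w + 18)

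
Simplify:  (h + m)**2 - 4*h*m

Expanding gives h**2 - 2*h*m + m**2, a perfect square.

(h - m)**2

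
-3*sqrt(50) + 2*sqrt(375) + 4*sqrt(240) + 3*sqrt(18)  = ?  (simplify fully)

-6*sqrt(2) + 26*sqrt(15)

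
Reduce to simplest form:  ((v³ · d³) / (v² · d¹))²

Inside the bracket: v¹ · d²
Raise to the power 2: v² · d⁴

d⁴*v²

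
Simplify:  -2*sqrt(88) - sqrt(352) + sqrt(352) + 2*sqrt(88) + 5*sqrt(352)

2*sqrt(88) = 4*sqrt(22); sqrt(352) = 4*sqrt(22); sqrt(352) = 4*sqrt(22); 2*sqrt(88) = 4*sqrt(22); 5*sqrt(352) = 20*sqrt(22)
Combine: (-4 - 4 + 4 + 4 + 20)·sqrt(22) = 20*sqrt(22)

20*sqrt(22)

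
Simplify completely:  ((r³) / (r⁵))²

Inside the bracket: (r^-2)
Raise to the power 2: (r^-4)

r^(-4)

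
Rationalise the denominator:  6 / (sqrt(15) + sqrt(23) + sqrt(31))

(-12*sqrt(10695) + 42*sqrt(31) + 138*sqrt(23) + 234*sqrt(15))/1331

Group as (sqrt(23) + sqrt(31)) + sqrt(15); multiply by (sqrt(23) + sqrt(31)) - sqrt(15), then rationalise the remaining surd.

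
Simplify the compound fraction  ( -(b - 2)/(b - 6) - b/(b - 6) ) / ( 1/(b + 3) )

(-2*b^2 - 4*b + 6)/(b - 6)

Numerator: -(b - 2)/(b - 6) - b/(b - 6) = (-2*b + 2)/(b - 6)
Denominator: 1/(b + 3) = 1/(b + 3)
Divide: ((-2*b + 2)/(b - 6)) · (b + 3) = (-2*b^2 - 4*b + 6)/(b - 6)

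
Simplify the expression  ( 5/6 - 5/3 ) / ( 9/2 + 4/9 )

-15/89

Numerator: 5/6 - 5/3 = -5/6
Denominator: 9/2 + 4/9 = 89/18
Divide: (-5/6) · (18/89) = -15/89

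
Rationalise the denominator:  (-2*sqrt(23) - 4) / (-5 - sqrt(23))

-13 + 3*sqrt(23)

Multiply numerator and denominator by -5 + sqrt(23).
Denominator becomes 2; numerator becomes -26 + 6*sqrt(23).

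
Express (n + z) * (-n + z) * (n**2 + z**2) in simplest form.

-n**4 + z**4

Pair the conjugate factors: (z+n)(z-n) = -n**2 + z**2, then repeat with the next factor.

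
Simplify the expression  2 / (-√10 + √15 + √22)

Group as (√15 + √22) - √10; multiply by (√15 + √22) + √10, then rationalise the remaining surd.

(-54*√10 + 6*√22 + 34*√15 + 40*√33)/591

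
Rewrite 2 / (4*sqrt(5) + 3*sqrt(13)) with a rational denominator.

(-8*sqrt(5) + 6*sqrt(13))/37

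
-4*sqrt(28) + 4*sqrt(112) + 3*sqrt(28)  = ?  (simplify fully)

4*sqrt(28) = 8*sqrt(7); 4*sqrt(112) = 16*sqrt(7); 3*sqrt(28) = 6*sqrt(7)
Combine: (-8 + 16 + 6)·sqrt(7) = 14*sqrt(7)

14*sqrt(7)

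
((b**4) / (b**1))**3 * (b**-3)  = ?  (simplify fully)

Inside the bracket: b**3
Raise to the power 3: b**9
Multiply by (b**-3): add exponents.

b**6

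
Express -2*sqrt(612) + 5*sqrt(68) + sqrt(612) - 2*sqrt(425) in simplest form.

-6*sqrt(17)

2*sqrt(612) = 12*sqrt(17); 5*sqrt(68) = 10*sqrt(17); sqrt(612) = 6*sqrt(17); 2*sqrt(425) = 10*sqrt(17)
Combine: (-12 + 10 + 6 - 10)·sqrt(17) = -6*sqrt(17)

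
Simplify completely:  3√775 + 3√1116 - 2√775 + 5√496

43*√31

3√775 = 15*√31; 3√1116 = 18*√31; 2√775 = 10*√31; 5√496 = 20*√31
Combine: (15 + 18 - 10 + 20)·√31 = 43*√31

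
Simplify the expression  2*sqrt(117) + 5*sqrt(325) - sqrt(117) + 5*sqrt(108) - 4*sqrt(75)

10*sqrt(3) + 28*sqrt(13)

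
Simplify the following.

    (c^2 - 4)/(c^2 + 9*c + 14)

(c - 2)/(c + 7)

Factor: c^2 - 4 = (c - 2)*(c + 2);  c^2 + 9*c + 14 = (c + 7)*(c + 2)
Cancel the common factor (c + 2).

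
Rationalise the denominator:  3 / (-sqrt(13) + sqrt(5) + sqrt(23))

Group as (sqrt(5) + sqrt(23)) - sqrt(13); multiply by (sqrt(5) + sqrt(23)) + sqrt(13), then rationalise the remaining surd.

(-45*sqrt(13) - 15*sqrt(23) + 93*sqrt(5) + 6*sqrt(1495))/235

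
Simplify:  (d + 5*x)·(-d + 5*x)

-d² + 25*x²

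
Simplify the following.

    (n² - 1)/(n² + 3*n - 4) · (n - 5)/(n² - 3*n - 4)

Factor: n² - 1 = (n + 1)·(n - 1);  n² + 3*n - 4 = (n + 4)·(n - 1);  n² - 3*n - 4 = (n + 1)·(n - 4)
Cancel the common factors (n + 1), (n - 1).

(n - 5)/(n² - 16)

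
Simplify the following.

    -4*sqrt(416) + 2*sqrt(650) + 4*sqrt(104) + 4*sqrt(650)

4*sqrt(416) = 16*sqrt(26); 2*sqrt(650) = 10*sqrt(26); 4*sqrt(104) = 8*sqrt(26); 4*sqrt(650) = 20*sqrt(26)
Combine: (-16 + 10 + 8 + 20)·sqrt(26) = 22*sqrt(26)

22*sqrt(26)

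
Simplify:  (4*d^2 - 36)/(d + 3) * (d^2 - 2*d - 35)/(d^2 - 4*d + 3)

Factor: 4*d^2 - 36 = 4*(d + 3)*(d - 3);  d^2 - 2*d - 35 = (d + 5)*(d - 7);  d^2 - 4*d + 3 = (d - 1)*(d - 3)
Cancel the common factors (d + 3), (d - 3).

(4*d^2 - 8*d - 140)/(d - 1)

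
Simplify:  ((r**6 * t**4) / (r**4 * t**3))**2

r**4*t**2

Inside the bracket: r**2 * t**1
Raise to the power 2: r**4 * t**2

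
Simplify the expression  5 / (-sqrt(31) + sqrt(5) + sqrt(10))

(-40*sqrt(31) - 65*sqrt(10) - 90*sqrt(5) - 25*sqrt(62))/28

Group as (sqrt(5) + sqrt(10)) - sqrt(31); multiply by (sqrt(5) + sqrt(10)) + sqrt(31), then rationalise the remaining surd.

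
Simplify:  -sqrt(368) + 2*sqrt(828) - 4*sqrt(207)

sqrt(368) = 4*sqrt(23); 2*sqrt(828) = 12*sqrt(23); 4*sqrt(207) = 12*sqrt(23)
Combine: (-4 + 12 - 12)·sqrt(23) = -4*sqrt(23)

-4*sqrt(23)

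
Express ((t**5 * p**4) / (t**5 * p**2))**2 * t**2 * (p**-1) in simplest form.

p**3*t**2

Inside the bracket: p**2
Raise to the power 2: p**4
Multiply by t**2 * (p**-1): add exponents.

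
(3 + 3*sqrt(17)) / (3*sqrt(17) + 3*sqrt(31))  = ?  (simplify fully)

Multiply numerator and denominator by -3*sqrt(31) + 3*sqrt(17).
Denominator becomes -126; numerator becomes -9*sqrt(527) - 9*sqrt(31) + 9*sqrt(17) + 153.

(-17 - sqrt(17) + sqrt(31) + sqrt(527))/14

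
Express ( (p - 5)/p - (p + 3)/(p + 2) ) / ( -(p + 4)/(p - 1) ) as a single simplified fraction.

(6*p^2 + 4*p - 10)/(p^3 + 6*p^2 + 8*p)

Numerator: (p - 5)/p - (p + 3)/(p + 2) = (-6*p - 10)/(p^2 + 2*p)
Denominator: -(p + 4)/(p - 1) = (-p - 4)/(p - 1)
Divide: ((-6*p - 10)/(p^2 + 2*p)) · ((p - 1)/(-p - 4)) = (6*p^2 + 4*p - 10)/(p^3 + 6*p^2 + 8*p)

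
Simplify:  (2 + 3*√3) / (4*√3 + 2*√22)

(-18 - 4*√3 + 2*√22 + 3*√66)/20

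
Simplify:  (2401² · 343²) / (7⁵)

7^9

2401² = 7^8; 343² = 7^6; 7⁵ = 7^5
Combine exponents: 7^9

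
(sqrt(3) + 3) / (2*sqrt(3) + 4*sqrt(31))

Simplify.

(-3*sqrt(3) - 3 + 2*sqrt(93) + 6*sqrt(31))/242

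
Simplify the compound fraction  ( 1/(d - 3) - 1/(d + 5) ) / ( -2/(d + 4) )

(-4*d - 16)/(d**2 + 2*d - 15)

Numerator: 1/(d - 3) - 1/(d + 5) = 8/(d**2 + 2*d - 15)
Denominator: -2/(d + 4) = -2/(d + 4)
Divide: (8/(d**2 + 2*d - 15)) · (-d/2 - 2) = (-4*d - 16)/(d**2 + 2*d - 15)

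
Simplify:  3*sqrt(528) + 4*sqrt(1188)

3*sqrt(528) = 12*sqrt(33); 4*sqrt(1188) = 24*sqrt(33)
Combine: (12 + 24)·sqrt(33) = 36*sqrt(33)

36*sqrt(33)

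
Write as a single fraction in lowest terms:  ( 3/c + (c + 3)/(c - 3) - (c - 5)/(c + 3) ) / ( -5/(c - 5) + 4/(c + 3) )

(-17*c³ + 91*c² - 3*c - 135)/(c³ + 32*c² - 105*c)

Numerator: 3/c + (c + 3)/(c - 3) - (c - 5)/(c + 3) = (17*c² - 6*c - 27)/(c³ - 9*c)
Denominator: -5/(c - 5) + 4/(c + 3) = (-c - 35)/(c² - 2*c - 15)
Divide: ((17*c² - 6*c - 27)/(c³ - 9*c)) · ((c² - 2*c - 15)/(-c - 35)) = (-17*c³ + 91*c² - 3*c - 135)/(c³ + 32*c² - 105*c)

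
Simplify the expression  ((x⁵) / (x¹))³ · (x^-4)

x⁸

Inside the bracket: x⁴
Raise to the power 3: x^12
Multiply by (x^-4): add exponents.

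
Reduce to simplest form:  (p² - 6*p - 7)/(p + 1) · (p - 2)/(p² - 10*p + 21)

Factor: p² - 6*p - 7 = (p - 7)·(p + 1);  p² - 10*p + 21 = (p - 3)·(p - 7)
Cancel the common factors (p + 1), (p - 7).

(p - 2)/(p - 3)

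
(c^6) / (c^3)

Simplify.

Quotient: c^3

c^3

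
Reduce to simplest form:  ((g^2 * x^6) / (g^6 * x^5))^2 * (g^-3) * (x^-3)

Inside the bracket: (g^-4) * x^1
Raise to the power 2: (g^-8) * x^2
Multiply by (g^-3) * (x^-3): add exponents.

1/(g^11*x)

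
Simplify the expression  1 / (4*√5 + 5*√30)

(-4*√5 + 5*√30)/670

Multiply numerator and denominator by -5*√30 + 4*√5.
Denominator becomes -670; numerator becomes -5*√30 + 4*√5.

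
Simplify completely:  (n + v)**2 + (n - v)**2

2*n**2 + 2*v**2

Binomially expand both and collect terms in n, v.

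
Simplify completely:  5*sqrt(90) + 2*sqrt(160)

23*sqrt(10)

5*sqrt(90) = 15*sqrt(10); 2*sqrt(160) = 8*sqrt(10)
Combine: (15 + 8)·sqrt(10) = 23*sqrt(10)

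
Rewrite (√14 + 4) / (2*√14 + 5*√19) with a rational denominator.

(-8*√14 - 28 + 5*√266 + 20*√19)/419

Multiply numerator and denominator by -5*√19 + 2*√14.
Denominator becomes -419; numerator becomes -20*√19 - 5*√266 + 28 + 8*√14.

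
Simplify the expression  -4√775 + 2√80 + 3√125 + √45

4√775 = 20*√31; 2√80 = 8*√5; 3√125 = 15*√5; √45 = 3*√5

-20*√31 + 26*√5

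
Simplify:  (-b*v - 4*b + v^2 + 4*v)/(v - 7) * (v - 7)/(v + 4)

Factor: -b*v - 4*b + v^2 + 4*v = (-b + v)*(v + 4)
Cancel the common factors (v + 4), (v - 7).

-b + v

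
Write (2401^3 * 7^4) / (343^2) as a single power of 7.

7^10

2401^3 = 7^12; 7^4 = 7^4; 343^2 = 7^6
Combine exponents: 7^10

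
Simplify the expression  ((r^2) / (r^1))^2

Inside the bracket: r^1
Raise to the power 2: r^2

r^2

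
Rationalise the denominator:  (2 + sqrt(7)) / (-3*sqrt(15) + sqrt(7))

(-3*sqrt(105) - 6*sqrt(15) - 7 - 2*sqrt(7))/128

Multiply numerator and denominator by sqrt(7) + 3*sqrt(15).
Denominator becomes -128; numerator becomes 2*sqrt(7) + 7 + 6*sqrt(15) + 3*sqrt(105).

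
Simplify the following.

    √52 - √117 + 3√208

11*√13

√52 = 2*√13; √117 = 3*√13; 3√208 = 12*√13
Combine: (2 - 3 + 12)·√13 = 11*√13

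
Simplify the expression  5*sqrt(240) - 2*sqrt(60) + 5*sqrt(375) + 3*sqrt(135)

50*sqrt(15)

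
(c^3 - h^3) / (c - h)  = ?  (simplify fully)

c^2 + c*h + h^2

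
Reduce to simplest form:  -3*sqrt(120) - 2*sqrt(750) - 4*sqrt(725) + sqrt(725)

-16*sqrt(30) - 15*sqrt(29)

3*sqrt(120) = 6*sqrt(30); 2*sqrt(750) = 10*sqrt(30); 4*sqrt(725) = 20*sqrt(29); sqrt(725) = 5*sqrt(29)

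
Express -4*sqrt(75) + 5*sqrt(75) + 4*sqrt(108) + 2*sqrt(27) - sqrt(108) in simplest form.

29*sqrt(3)

4*sqrt(75) = 20*sqrt(3); 5*sqrt(75) = 25*sqrt(3); 4*sqrt(108) = 24*sqrt(3); 2*sqrt(27) = 6*sqrt(3); sqrt(108) = 6*sqrt(3)
Combine: (-20 + 25 + 24 + 6 - 6)·sqrt(3) = 29*sqrt(3)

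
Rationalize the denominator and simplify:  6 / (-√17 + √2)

(-2*√17 - 2*√2)/5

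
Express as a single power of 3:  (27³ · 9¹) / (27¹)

3^8

27³ = 3^9; 9¹ = 3^2; 27¹ = 3^3
Combine exponents: 3^8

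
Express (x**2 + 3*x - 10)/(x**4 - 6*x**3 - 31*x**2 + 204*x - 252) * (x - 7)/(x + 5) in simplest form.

Factor: x**2 + 3*x - 10 = (x + 5)*(x - 2);  x**4 - 6*x**3 - 31*x**2 + 204*x - 252 = (x - 3)*(x + 6)*(x - 7)*(x - 2)
Cancel the common factors (x - 2), (x + 5), (x - 7).

1/(x**2 + 3*x - 18)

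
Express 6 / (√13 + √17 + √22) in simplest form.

(-3*√4862 + 12*√22 + 27*√17 + 39*√13)/205

Group as (√17 + √22) + √13; multiply by (√17 + √22) - √13, then rationalise the remaining surd.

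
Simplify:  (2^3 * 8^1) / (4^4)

2^(-2)

2^3 = 2^3; 8^1 = 2^3; 4^4 = 2^8
Combine exponents: 2^(-2)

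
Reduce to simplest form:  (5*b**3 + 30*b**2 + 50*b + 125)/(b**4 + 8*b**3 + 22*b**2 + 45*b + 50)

Factor: 5*b**3 + 30*b**2 + 50*b + 125 = 5*(b + 5)*(b**2 + b + 5);  b**4 + 8*b**3 + 22*b**2 + 45*b + 50 = (b + 5)*(b + 2)*(b**2 + b + 5)
Cancel the common factors (b**2 + b + 5), (b + 5).

5/(b + 2)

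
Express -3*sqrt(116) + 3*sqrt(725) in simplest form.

3*sqrt(116) = 6*sqrt(29); 3*sqrt(725) = 15*sqrt(29)
Combine: (-6 + 15)·sqrt(29) = 9*sqrt(29)

9*sqrt(29)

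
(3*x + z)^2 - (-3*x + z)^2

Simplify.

Binomially expand both and collect terms in z, (3*x).

12*x*z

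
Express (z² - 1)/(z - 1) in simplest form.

Factor: z² - 1 = (z + 1)·(z - 1)
Cancel the common factor (z - 1).

z + 1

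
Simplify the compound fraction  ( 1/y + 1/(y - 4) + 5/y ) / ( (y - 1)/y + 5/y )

Numerator: 1/y + 1/(y - 4) + 5/y = (7*y - 24)/(y² - 4*y)
Denominator: (y - 1)/y + 5/y = (y + 4)/y
Divide: ((7*y - 24)/(y² - 4*y)) · (y/(y + 4)) = (7*y - 24)/(y² - 16)

(7*y - 24)/(y² - 16)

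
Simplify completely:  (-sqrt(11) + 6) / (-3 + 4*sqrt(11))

(-26 + 21*sqrt(11))/167

Multiply numerator and denominator by -4*sqrt(11) - 3.
Denominator becomes -167; numerator becomes -21*sqrt(11) + 26.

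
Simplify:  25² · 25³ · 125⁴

5^22

25² = 5^4; 25³ = 5^6; 125⁴ = 5^12
Combine exponents: 5^22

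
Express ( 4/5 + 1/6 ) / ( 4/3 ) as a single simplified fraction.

Numerator: 4/5 + 1/6 = 29/30
Denominator: 4/3 = 4/3
Divide: (29/30) · (3/4) = 29/40

29/40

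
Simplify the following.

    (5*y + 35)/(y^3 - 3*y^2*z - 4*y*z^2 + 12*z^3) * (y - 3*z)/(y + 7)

5/(y^2 - 4*z^2)

Factor: 5*y + 35 = 5*(y + 7);  y^3 - 3*y^2*z - 4*y*z^2 + 12*z^3 = (y - 2*z)*(y + 2*z)*(y - 3*z)
Cancel the common factors (y + 7), (y - 3*z).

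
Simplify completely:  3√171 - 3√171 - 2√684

-12*√19

3√171 = 9*√19; 3√171 = 9*√19; 2√684 = 12*√19
Combine: (9 - 9 - 12)·√19 = -12*√19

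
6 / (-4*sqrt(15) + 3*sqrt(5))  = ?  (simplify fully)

(-8*sqrt(15) - 6*sqrt(5))/65

Multiply numerator and denominator by 3*sqrt(5) + 4*sqrt(15).
Denominator becomes -195; numerator becomes 18*sqrt(5) + 24*sqrt(15).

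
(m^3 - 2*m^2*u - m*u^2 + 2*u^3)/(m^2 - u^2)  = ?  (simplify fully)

Factor: m^3 - 2*m^2*u - m*u^2 + 2*u^3 = (m - 2*u)*(m + u)*(m - u);  m^2 - u^2 = (m - u)*(m + u)
Cancel the common factors (m - u), (m + u).

m - 2*u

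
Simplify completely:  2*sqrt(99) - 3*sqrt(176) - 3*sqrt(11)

-9*sqrt(11)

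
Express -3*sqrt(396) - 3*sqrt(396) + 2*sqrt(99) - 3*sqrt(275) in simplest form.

3*sqrt(396) = 18*sqrt(11); 3*sqrt(396) = 18*sqrt(11); 2*sqrt(99) = 6*sqrt(11); 3*sqrt(275) = 15*sqrt(11)
Combine: (-18 - 18 + 6 - 15)·sqrt(11) = -45*sqrt(11)

-45*sqrt(11)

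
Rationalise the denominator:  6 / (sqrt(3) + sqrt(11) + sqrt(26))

-9*sqrt(11) - 17*sqrt(3) + sqrt(858) + 6*sqrt(26)

Group as (sqrt(3) + sqrt(11)) + sqrt(26); multiply by (sqrt(3) + sqrt(11)) - sqrt(26), then rationalise the remaining surd.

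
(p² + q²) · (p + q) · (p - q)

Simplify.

p⁴ - q⁴

Telescope via difference of squares: (p+q)(p-q) = p² - q², then repeat with the next factor.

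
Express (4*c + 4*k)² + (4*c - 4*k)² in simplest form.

Only the even-power cross terms survive.

32*c² + 32*k²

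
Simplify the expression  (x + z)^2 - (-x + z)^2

Only the odd-power cross terms survive.

4*x*z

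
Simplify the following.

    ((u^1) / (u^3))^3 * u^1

Inside the bracket: (u^-2)
Raise to the power 3: (u^-6)
Multiply by u^1: add exponents.

u^(-5)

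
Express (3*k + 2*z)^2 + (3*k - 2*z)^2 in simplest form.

Binomially expand both and collect terms in (3*k), (2*z).

18*k^2 + 8*z^2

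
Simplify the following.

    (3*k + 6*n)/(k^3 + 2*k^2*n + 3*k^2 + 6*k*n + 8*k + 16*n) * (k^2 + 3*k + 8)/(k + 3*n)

Factor: 3*k + 6*n = 3*(k + 2*n);  k^3 + 2*k^2*n + 3*k^2 + 6*k*n + 8*k + 16*n = (k^2 + 3*k + 8)*(k + 2*n)
Cancel the common factors (k^2 + 3*k + 8), (k + 2*n).

3/(k + 3*n)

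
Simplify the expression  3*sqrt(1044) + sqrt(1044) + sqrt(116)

26*sqrt(29)

3*sqrt(1044) = 18*sqrt(29); sqrt(1044) = 6*sqrt(29); sqrt(116) = 2*sqrt(29)
Combine: (18 + 6 + 2)·sqrt(29) = 26*sqrt(29)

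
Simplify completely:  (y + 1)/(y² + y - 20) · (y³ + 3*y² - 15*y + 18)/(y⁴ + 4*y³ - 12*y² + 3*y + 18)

1/(y² + y - 20)

Factor: y² + y - 20 = (y - 4)·(y + 5);  y³ + 3*y² - 15*y + 18 = (y² - 3*y + 3)·(y + 6);  y⁴ + 4*y³ - 12*y² + 3*y + 18 = (y² - 3*y + 3)·(y + 6)·(y + 1)
Cancel the common factors (y² - 3*y + 3), (y + 1), (y + 6).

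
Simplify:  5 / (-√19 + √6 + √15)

Group as (√6 + √15) - √19; multiply by (√6 + √15) + √19, then rationalise the remaining surd.

(-5*√19 + 25*√15 + 70*√6 + 15*√190)/178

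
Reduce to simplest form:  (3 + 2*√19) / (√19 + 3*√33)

Multiply numerator and denominator by -3*√33 + √19.
Denominator becomes -278; numerator becomes -6*√627 - 9*√33 + 3*√19 + 38.

(-38 - 3*√19 + 9*√33 + 6*√627)/278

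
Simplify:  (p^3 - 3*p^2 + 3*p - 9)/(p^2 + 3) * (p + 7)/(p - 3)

p + 7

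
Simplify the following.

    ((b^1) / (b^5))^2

Inside the bracket: (b^-4)
Raise to the power 2: (b^-8)

b^(-8)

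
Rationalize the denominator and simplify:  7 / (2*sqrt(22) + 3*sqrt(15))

(-14*sqrt(22) + 21*sqrt(15))/47

Multiply numerator and denominator by -2*sqrt(22) + 3*sqrt(15).
Denominator becomes 47; numerator becomes -14*sqrt(22) + 21*sqrt(15).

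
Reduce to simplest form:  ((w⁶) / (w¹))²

Inside the bracket: w⁵
Raise to the power 2: w^10

w^10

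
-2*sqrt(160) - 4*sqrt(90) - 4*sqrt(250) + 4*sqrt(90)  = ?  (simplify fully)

-28*sqrt(10)

2*sqrt(160) = 8*sqrt(10); 4*sqrt(90) = 12*sqrt(10); 4*sqrt(250) = 20*sqrt(10); 4*sqrt(90) = 12*sqrt(10)
Combine: (-8 - 12 - 20 + 12)·sqrt(10) = -28*sqrt(10)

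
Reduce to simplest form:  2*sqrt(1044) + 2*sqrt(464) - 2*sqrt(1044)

8*sqrt(29)

2*sqrt(1044) = 12*sqrt(29); 2*sqrt(464) = 8*sqrt(29); 2*sqrt(1044) = 12*sqrt(29)
Combine: (12 + 8 - 12)·sqrt(29) = 8*sqrt(29)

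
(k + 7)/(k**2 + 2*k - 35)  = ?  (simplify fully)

Factor: k**2 + 2*k - 35 = (k + 7)*(k - 5)
Cancel the common factor (k + 7).

1/(k - 5)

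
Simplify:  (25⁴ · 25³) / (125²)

5^8

25⁴ = 5^8; 25³ = 5^6; 125² = 5^6
Combine exponents: 5^8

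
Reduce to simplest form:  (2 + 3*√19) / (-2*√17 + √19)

(-6*√323 - 57 - 4*√17 - 2*√19)/49

Multiply numerator and denominator by √19 + 2*√17.
Denominator becomes -49; numerator becomes 2*√19 + 4*√17 + 57 + 6*√323.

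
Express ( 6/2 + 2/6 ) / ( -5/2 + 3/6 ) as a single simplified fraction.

Numerator: 6/2 + 2/6 = 10/3
Denominator: -5/2 + 3/6 = -2
Divide: (10/3) · (-1/2) = -5/3

-5/3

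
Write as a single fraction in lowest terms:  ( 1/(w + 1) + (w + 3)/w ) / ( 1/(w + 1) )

(w^2 + 5*w + 3)/w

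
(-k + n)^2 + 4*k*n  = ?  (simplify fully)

Expand the square and combine the 4*k*n term.

(k + n)^2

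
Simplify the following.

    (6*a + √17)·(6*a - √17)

36*a² - 17

Product of conjugates: (P+Q)(P-Q) = P^2 - Q^2.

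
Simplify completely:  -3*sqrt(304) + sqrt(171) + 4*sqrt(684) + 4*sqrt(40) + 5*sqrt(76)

3*sqrt(304) = 12*sqrt(19); sqrt(171) = 3*sqrt(19); 4*sqrt(684) = 24*sqrt(19); 4*sqrt(40) = 8*sqrt(10); 5*sqrt(76) = 10*sqrt(19)

8*sqrt(10) + 25*sqrt(19)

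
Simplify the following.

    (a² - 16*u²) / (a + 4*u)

a - 4*u

Factor a^2 - (4*u)^2 and cancel (a + 4*u).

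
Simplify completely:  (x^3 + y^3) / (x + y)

Apply the sum-of-cubes factorisation and cancel (x + y).

x^2 - x*y + y^2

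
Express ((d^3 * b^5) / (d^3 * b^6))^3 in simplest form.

b^(-3)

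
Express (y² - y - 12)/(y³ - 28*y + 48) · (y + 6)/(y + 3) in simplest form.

Factor: y² - y - 12 = (y + 3)·(y - 4);  y³ - 28*y + 48 = (y + 6)·(y - 4)·(y - 2)
Cancel the common factors (y + 3), (y - 4), (y + 6).

1/(y - 2)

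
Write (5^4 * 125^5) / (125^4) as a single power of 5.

5^4 = 5^4; 125^5 = 5^15; 125^4 = 5^12
Combine exponents: 5^7

5^7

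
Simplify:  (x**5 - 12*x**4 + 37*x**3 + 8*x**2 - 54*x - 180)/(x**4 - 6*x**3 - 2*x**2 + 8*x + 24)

(x**2 - 8*x + 15)/(x - 2)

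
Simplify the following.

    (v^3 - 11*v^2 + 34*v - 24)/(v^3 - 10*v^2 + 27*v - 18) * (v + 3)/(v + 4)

Factor: v^3 - 11*v^2 + 34*v - 24 = (v - 1)*(v - 4)*(v - 6);  v^3 - 10*v^2 + 27*v - 18 = (v - 3)*(v - 6)*(v - 1)
Cancel the common factors (v - 1), (v - 6).

(v^2 - v - 12)/(v^2 + v - 12)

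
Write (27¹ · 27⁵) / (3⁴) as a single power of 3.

27¹ = 3^3; 27⁵ = 3^15; 3⁴ = 3^4
Combine exponents: 3^14

3^14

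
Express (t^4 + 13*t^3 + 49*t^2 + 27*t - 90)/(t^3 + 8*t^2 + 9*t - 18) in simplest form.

Factor: t^4 + 13*t^3 + 49*t^2 + 27*t - 90 = (t + 3)*(t + 6)*(t + 5)*(t - 1);  t^3 + 8*t^2 + 9*t - 18 = (t - 1)*(t + 6)*(t + 3)
Cancel the common factors (t - 1), (t + 6), (t + 3).

t + 5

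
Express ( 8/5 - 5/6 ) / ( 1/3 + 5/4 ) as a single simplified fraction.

Numerator: 8/5 - 5/6 = 23/30
Denominator: 1/3 + 5/4 = 19/12
Divide: (23/30) · (12/19) = 46/95

46/95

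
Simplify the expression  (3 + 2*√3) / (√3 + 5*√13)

Multiply numerator and denominator by -5*√13 + √3.
Denominator becomes -322; numerator becomes -10*√39 - 15*√13 + 3*√3 + 6.

(-6 - 3*√3 + 15*√13 + 10*√39)/322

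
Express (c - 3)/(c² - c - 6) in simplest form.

1/(c + 2)

Factor: c² - c - 6 = (c + 2)·(c - 3)
Cancel the common factor (c - 3).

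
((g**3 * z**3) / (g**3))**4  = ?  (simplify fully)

z**12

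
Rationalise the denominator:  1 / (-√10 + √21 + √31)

(-21*√10 + 10*√21 + √6510)/420

Group as (√21 + √31) - √10; multiply by (√21 + √31) + √10, then rationalise the remaining surd.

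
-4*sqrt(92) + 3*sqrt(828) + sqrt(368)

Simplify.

4*sqrt(92) = 8*sqrt(23); 3*sqrt(828) = 18*sqrt(23); sqrt(368) = 4*sqrt(23)
Combine: (-8 + 18 + 4)·sqrt(23) = 14*sqrt(23)

14*sqrt(23)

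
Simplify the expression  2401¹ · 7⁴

7^8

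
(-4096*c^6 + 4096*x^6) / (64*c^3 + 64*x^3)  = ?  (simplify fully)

-64*c^3 + 64*x^3

Difference of sixth powers: factor out (64*c^3 + 64*x^3).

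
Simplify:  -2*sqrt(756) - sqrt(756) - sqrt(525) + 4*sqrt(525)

-3*sqrt(21)

2*sqrt(756) = 12*sqrt(21); sqrt(756) = 6*sqrt(21); sqrt(525) = 5*sqrt(21); 4*sqrt(525) = 20*sqrt(21)
Combine: (-12 - 6 - 5 + 20)·sqrt(21) = -3*sqrt(21)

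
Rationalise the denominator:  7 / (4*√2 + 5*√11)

Multiply numerator and denominator by -5*√11 + 4*√2.
Denominator becomes -243; numerator becomes -35*√11 + 28*√2.

(-28*√2 + 35*√11)/243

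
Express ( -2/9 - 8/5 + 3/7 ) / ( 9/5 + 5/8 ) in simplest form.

-3512/6111

Numerator: -2/9 - 8/5 + 3/7 = -439/315
Denominator: 9/5 + 5/8 = 97/40
Divide: (-439/315) · (40/97) = -3512/6111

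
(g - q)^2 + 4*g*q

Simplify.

(g + q)^2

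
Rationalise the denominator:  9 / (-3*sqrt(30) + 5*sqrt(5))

(-27*sqrt(30) - 45*sqrt(5))/145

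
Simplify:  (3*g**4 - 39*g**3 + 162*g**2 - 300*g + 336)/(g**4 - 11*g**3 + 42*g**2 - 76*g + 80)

(3*g - 21)/(g - 5)

Factor: 3*g**4 - 39*g**3 + 162*g**2 - 300*g + 336 = 3*(g - 4)*(g - 7)*(g**2 - 2*g + 4);  g**4 - 11*g**3 + 42*g**2 - 76*g + 80 = (g - 4)*(g - 5)*(g**2 - 2*g + 4)
Cancel the common factors (g**2 - 2*g + 4), (g - 4).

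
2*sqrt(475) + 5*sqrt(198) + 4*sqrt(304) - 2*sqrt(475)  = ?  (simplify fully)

2*sqrt(475) = 10*sqrt(19); 5*sqrt(198) = 15*sqrt(22); 4*sqrt(304) = 16*sqrt(19); 2*sqrt(475) = 10*sqrt(19)

16*sqrt(19) + 15*sqrt(22)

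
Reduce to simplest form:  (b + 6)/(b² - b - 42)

Factor: b² - b - 42 = (b + 6)·(b - 7)
Cancel the common factor (b + 6).

1/(b - 7)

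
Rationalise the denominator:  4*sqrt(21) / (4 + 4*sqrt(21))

(-sqrt(21) + 21)/20

Multiply numerator and denominator by -4*sqrt(21) + 4.
Denominator becomes -320; numerator becomes -336 + 16*sqrt(21).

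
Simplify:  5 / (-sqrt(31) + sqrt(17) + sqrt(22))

Group as (sqrt(17) + sqrt(22)) - sqrt(31); multiply by (sqrt(17) + sqrt(22)) + sqrt(31), then rationalise the remaining surd.

(-20*sqrt(31) + 65*sqrt(22) + 90*sqrt(17) + 5*sqrt(11594))/716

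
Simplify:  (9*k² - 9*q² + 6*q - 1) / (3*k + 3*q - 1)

Difference of squares: factor out (3*k + 3*q - 1).

3*k - 3*q + 1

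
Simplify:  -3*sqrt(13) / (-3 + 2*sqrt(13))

(-78 - 9*sqrt(13))/43

Multiply numerator and denominator by -2*sqrt(13) - 3.
Denominator becomes -43; numerator becomes 9*sqrt(13) + 78.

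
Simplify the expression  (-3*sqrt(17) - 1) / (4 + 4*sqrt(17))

(-25 + sqrt(17))/32

Multiply numerator and denominator by -4*sqrt(17) + 4.
Denominator becomes -256; numerator becomes -8*sqrt(17) + 200.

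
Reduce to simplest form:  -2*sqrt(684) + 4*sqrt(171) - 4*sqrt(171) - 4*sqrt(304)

-28*sqrt(19)

2*sqrt(684) = 12*sqrt(19); 4*sqrt(171) = 12*sqrt(19); 4*sqrt(171) = 12*sqrt(19); 4*sqrt(304) = 16*sqrt(19)
Combine: (-12 + 12 - 12 - 16)·sqrt(19) = -28*sqrt(19)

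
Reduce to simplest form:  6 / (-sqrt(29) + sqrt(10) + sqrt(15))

Group as (sqrt(10) + sqrt(15)) - sqrt(29); multiply by (sqrt(10) + sqrt(15)) + sqrt(29), then rationalise the remaining surd.

(6*sqrt(29) + 36*sqrt(15) + 51*sqrt(10) + 15*sqrt(174))/146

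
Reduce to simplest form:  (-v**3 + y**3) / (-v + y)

v**2 + v*y + y**2

y**3 - v**3 = (-v + y)(v**2 + v*y + y**2).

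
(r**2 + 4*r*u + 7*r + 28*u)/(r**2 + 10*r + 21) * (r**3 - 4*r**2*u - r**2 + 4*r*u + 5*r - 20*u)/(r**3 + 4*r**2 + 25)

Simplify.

Factor: r**2 + 4*r*u + 7*r + 28*u = (r + 7)*(r + 4*u);  r**2 + 10*r + 21 = (r + 3)*(r + 7);  r**3 - 4*r**2*u - r**2 + 4*r*u + 5*r - 20*u = (r - 4*u)*(r**2 - r + 5);  r**3 + 4*r**2 + 25 = (r + 5)*(r**2 - r + 5)
Cancel the common factors (r**2 - r + 5), (r + 7).

(r**2 - 16*u**2)/(r**2 + 8*r + 15)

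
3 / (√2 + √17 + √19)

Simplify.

(-3*√646 + 6*√17 + 51*√2)/68

Group as (√2 + √19) + √17; multiply by (√2 + √19) - √17, then rationalise the remaining surd.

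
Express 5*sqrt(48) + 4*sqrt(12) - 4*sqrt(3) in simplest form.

5*sqrt(48) = 20*sqrt(3); 4*sqrt(12) = 8*sqrt(3); 4*sqrt(3) = 4*sqrt(3)
Combine: (20 + 8 - 4)·sqrt(3) = 24*sqrt(3)

24*sqrt(3)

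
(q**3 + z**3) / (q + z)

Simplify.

q**3 + z**3 = (q + z)(q**2 - q*z + z**2).

q**2 - q*z + z**2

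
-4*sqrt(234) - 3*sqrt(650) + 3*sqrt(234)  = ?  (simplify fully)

4*sqrt(234) = 12*sqrt(26); 3*sqrt(650) = 15*sqrt(26); 3*sqrt(234) = 9*sqrt(26)
Combine: (-12 - 15 + 9)·sqrt(26) = -18*sqrt(26)

-18*sqrt(26)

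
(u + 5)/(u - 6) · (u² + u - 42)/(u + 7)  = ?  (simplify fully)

u + 5

Factor: u² + u - 42 = (u - 6)·(u + 7)
Cancel the common factors (u - 6), (u + 7).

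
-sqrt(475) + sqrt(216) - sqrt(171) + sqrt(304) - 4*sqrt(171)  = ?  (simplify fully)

-16*sqrt(19) + 6*sqrt(6)

sqrt(475) = 5*sqrt(19); sqrt(216) = 6*sqrt(6); sqrt(171) = 3*sqrt(19); sqrt(304) = 4*sqrt(19); 4*sqrt(171) = 12*sqrt(19)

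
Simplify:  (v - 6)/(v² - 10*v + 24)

1/(v - 4)

Factor: v² - 10*v + 24 = (v - 4)·(v - 6)
Cancel the common factor (v - 6).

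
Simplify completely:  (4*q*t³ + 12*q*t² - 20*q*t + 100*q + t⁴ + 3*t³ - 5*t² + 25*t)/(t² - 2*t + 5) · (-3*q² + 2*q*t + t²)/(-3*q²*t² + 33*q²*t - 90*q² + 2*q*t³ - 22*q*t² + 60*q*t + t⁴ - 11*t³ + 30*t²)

(4*q*t + 20*q + t² + 5*t)/(t² - 11*t + 30)

Factor: 4*q*t³ + 12*q*t² - 20*q*t + 100*q + t⁴ + 3*t³ - 5*t² + 25*t = (4*q + t)·(t² - 2*t + 5)·(t + 5);  -3*q² + 2*q*t + t² = (3*q + t)·(-q + t);  -3*q²*t² + 33*q²*t - 90*q² + 2*q*t³ - 22*q*t² + 60*q*t + t⁴ - 11*t³ + 30*t² = (t - 5)·(3*q + t)·(-q + t)·(t - 6)
Cancel the common factors (t² - 2*t + 5), (3*q + t), (-q + t).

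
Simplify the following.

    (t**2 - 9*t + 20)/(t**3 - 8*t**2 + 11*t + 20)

Factor: t**2 - 9*t + 20 = (t - 4)*(t - 5);  t**3 - 8*t**2 + 11*t + 20 = (t + 1)*(t - 5)*(t - 4)
Cancel the common factors (t - 4), (t - 5).

1/(t + 1)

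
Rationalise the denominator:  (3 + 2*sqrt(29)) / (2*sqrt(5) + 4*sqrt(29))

Multiply numerator and denominator by -2*sqrt(5) + 4*sqrt(29).
Denominator becomes 444; numerator becomes -4*sqrt(145) - 6*sqrt(5) + 12*sqrt(29) + 232.

(-2*sqrt(145) - 3*sqrt(5) + 6*sqrt(29) + 116)/222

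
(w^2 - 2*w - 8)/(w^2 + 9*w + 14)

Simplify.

Factor: w^2 - 2*w - 8 = (w + 2)*(w - 4);  w^2 + 9*w + 14 = (w + 2)*(w + 7)
Cancel the common factor (w + 2).

(w - 4)/(w + 7)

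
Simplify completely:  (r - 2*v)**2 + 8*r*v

Expand the square and combine the 8*r*v term.

(r + 2*v)**2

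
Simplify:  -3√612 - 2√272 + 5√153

3√612 = 18*√17; 2√272 = 8*√17; 5√153 = 15*√17
Combine: (-18 - 8 + 15)·√17 = -11*√17

-11*√17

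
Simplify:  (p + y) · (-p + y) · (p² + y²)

-p⁴ + y⁴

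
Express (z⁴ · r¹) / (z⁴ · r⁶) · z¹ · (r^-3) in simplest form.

Quotient: (r^-5)
Multiply by z¹ · (r^-3): add exponents.

z/r⁸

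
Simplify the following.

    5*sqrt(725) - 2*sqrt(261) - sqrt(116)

5*sqrt(725) = 25*sqrt(29); 2*sqrt(261) = 6*sqrt(29); sqrt(116) = 2*sqrt(29)
Combine: (25 - 6 - 2)·sqrt(29) = 17*sqrt(29)

17*sqrt(29)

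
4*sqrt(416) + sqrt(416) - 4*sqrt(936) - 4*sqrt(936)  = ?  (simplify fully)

-28*sqrt(26)

4*sqrt(416) = 16*sqrt(26); sqrt(416) = 4*sqrt(26); 4*sqrt(936) = 24*sqrt(26); 4*sqrt(936) = 24*sqrt(26)
Combine: (16 + 4 - 24 - 24)·sqrt(26) = -28*sqrt(26)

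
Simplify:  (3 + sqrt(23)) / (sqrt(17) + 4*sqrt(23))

(-sqrt(391) - 3*sqrt(17) + 12*sqrt(23) + 92)/351

Multiply numerator and denominator by -sqrt(17) + 4*sqrt(23).
Denominator becomes 351; numerator becomes -sqrt(391) - 3*sqrt(17) + 12*sqrt(23) + 92.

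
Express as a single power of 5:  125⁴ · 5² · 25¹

125⁴ = 5^12; 5² = 5^2; 25¹ = 5^2
Combine exponents: 5^16

5^16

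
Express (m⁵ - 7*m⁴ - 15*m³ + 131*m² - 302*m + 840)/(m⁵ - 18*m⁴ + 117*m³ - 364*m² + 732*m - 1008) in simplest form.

Factor: m⁵ - 7*m⁴ - 15*m³ + 131*m² - 302*m + 840 = (m² - m + 6)·(m + 5)·(m - 4)·(m - 7);  m⁵ - 18*m⁴ + 117*m³ - 364*m² + 732*m - 1008 = (m - 7)·(m² - m + 6)·(m - 6)·(m - 4)
Cancel the common factors (m² - m + 6), (m - 7), (m - 4).

(m + 5)/(m - 6)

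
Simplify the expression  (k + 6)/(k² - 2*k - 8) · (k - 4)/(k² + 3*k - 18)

1/(k² - k - 6)

Factor: k² - 2*k - 8 = (k - 4)·(k + 2);  k² + 3*k - 18 = (k + 6)·(k - 3)
Cancel the common factors (k - 4), (k + 6).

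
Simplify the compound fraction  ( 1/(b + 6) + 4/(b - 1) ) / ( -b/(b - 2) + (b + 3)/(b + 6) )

(-5*b^2 - 13*b + 46)/(5*b^2 + b - 6)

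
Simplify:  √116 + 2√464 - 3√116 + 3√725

19*√29

√116 = 2*√29; 2√464 = 8*√29; 3√116 = 6*√29; 3√725 = 15*√29
Combine: (2 + 8 - 6 + 15)·√29 = 19*√29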